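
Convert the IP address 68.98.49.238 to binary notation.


68 = 01000100
98 = 01100010
49 = 00110001
238 = 11101110
Binary: 01000100.01100010.00110001.11101110


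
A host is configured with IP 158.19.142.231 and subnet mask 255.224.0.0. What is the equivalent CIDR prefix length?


Binary: 11111111.11100000.00000000.00000000
Count leading 1s
Prefix: /11


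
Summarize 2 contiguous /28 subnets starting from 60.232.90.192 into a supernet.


Original prefix: /28
Number of subnets: 2 = 2^1
New prefix = 28 - 1 = 27
Supernet: 60.232.90.192/27


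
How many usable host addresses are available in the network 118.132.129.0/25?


Host bits = 32 - 25 = 7
Total addresses = 2^7 = 128
Usable = total - 2 (network and broadcast)
Usable hosts: 126


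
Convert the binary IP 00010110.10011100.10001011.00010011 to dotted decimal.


00010110 = 22
10011100 = 156
10001011 = 139
00010011 = 19
IP: 22.156.139.19


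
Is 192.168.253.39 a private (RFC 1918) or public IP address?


RFC 1918 private ranges:
  10.0.0.0/8 (10.0.0.0 - 10.255.255.255)
  172.16.0.0/12 (172.16.0.0 - 172.31.255.255)
  192.168.0.0/16 (192.168.0.0 - 192.168.255.255)
Private (in 192.168.0.0/16)


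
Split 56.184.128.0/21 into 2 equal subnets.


New prefix = 21 + 1 = 22
Each subnet has 1024 addresses
  56.184.128.0/22
  56.184.132.0/22
Subnets: 56.184.128.0/22, 56.184.132.0/22


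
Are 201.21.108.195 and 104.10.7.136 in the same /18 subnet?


Mask: 255.255.192.0
201.21.108.195 AND mask = 201.21.64.0
104.10.7.136 AND mask = 104.10.0.0
No, different subnets (201.21.64.0 vs 104.10.0.0)


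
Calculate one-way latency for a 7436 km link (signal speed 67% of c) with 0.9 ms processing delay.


Speed = 0.67 * 3e5 km/s = 201000 km/s
Propagation delay = 7436 / 201000 = 0.037 s = 36.995 ms
Processing delay = 0.9 ms
Total one-way latency = 37.895 ms


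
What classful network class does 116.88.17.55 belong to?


First octet: 116
Binary: 01110100
0xxxxxxx -> Class A (1-126)
Class A, default mask 255.0.0.0 (/8)


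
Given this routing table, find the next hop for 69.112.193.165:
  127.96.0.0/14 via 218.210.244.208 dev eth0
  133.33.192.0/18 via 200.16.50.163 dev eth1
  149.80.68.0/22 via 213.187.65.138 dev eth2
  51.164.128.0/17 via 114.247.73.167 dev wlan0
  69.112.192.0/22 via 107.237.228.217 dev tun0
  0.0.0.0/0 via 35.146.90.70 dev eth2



Longest prefix match for 69.112.193.165:
  /14 127.96.0.0: no
  /18 133.33.192.0: no
  /22 149.80.68.0: no
  /17 51.164.128.0: no
  /22 69.112.192.0: MATCH
  /0 0.0.0.0: MATCH
Selected: next-hop 107.237.228.217 via tun0 (matched /22)


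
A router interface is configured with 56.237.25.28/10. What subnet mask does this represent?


/10 means 10 network bits, 22 host bits
Binary: 11111111110000000000000000000000
Mask: 255.192.0.0


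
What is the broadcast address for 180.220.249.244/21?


Network: 180.220.248.0/21
Host bits = 11
Set all host bits to 1:
Broadcast: 180.220.255.255


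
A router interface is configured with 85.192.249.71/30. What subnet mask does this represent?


/30 means 30 network bits, 2 host bits
Binary: 11111111111111111111111111111100
Mask: 255.255.255.252


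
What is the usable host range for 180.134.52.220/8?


Network: 180.0.0.0
Broadcast: 180.255.255.255
First usable = network + 1
Last usable = broadcast - 1
Range: 180.0.0.1 to 180.255.255.254


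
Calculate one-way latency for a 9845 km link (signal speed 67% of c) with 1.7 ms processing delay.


Speed = 0.67 * 3e5 km/s = 201000 km/s
Propagation delay = 9845 / 201000 = 0.049 s = 48.9801 ms
Processing delay = 1.7 ms
Total one-way latency = 50.6801 ms


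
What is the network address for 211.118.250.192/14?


IP:   11010011.01110110.11111010.11000000
Mask: 11111111.11111100.00000000.00000000
AND operation:
Net:  11010011.01110100.00000000.00000000
Network: 211.116.0.0/14


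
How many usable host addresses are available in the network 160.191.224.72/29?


Host bits = 32 - 29 = 3
Total addresses = 2^3 = 8
Usable = total - 2 (network and broadcast)
Usable hosts: 6


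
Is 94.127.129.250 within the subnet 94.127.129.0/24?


Subnet network: 94.127.129.0
Test IP AND mask: 94.127.129.0
Yes, 94.127.129.250 is in 94.127.129.0/24


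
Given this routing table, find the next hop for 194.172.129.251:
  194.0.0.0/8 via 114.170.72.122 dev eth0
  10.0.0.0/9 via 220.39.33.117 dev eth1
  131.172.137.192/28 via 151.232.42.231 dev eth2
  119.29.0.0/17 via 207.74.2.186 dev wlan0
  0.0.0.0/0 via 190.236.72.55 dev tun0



Longest prefix match for 194.172.129.251:
  /8 194.0.0.0: MATCH
  /9 10.0.0.0: no
  /28 131.172.137.192: no
  /17 119.29.0.0: no
  /0 0.0.0.0: MATCH
Selected: next-hop 114.170.72.122 via eth0 (matched /8)


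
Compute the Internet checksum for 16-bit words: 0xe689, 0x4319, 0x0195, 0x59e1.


Sum all words (with carry folding):
+ 0xe689 = 0xe689
+ 0x4319 = 0x29a3
+ 0x0195 = 0x2b38
+ 0x59e1 = 0x8519
One's complement: ~0x8519
Checksum = 0x7ae6


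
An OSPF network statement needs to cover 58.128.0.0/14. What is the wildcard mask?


Subnet mask: 255.252.0.0
Wildcard = 255.255.255.255 - subnet mask
255 - 255 = 0
255 - 252 = 3
255 - 0 = 255
255 - 0 = 255
Wildcard: 0.3.255.255


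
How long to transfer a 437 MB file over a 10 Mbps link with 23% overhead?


Effective throughput = 10 * (1 - 23/100) = 7.7 Mbps
File size in Mb = 437 * 8 = 3496 Mb
Time = 3496 / 7.7
Time = 454.026 seconds


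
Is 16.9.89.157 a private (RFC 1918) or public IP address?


RFC 1918 private ranges:
  10.0.0.0/8 (10.0.0.0 - 10.255.255.255)
  172.16.0.0/12 (172.16.0.0 - 172.31.255.255)
  192.168.0.0/16 (192.168.0.0 - 192.168.255.255)
Public (not in any RFC 1918 range)


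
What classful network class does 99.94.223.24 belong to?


First octet: 99
Binary: 01100011
0xxxxxxx -> Class A (1-126)
Class A, default mask 255.0.0.0 (/8)


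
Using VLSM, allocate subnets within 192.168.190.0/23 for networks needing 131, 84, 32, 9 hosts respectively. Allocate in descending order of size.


131 hosts -> /24 (254 usable): 192.168.190.0/24
84 hosts -> /25 (126 usable): 192.168.191.0/25
32 hosts -> /26 (62 usable): 192.168.191.128/26
9 hosts -> /28 (14 usable): 192.168.191.192/28
Allocation: 192.168.190.0/24 (131 hosts, 254 usable); 192.168.191.0/25 (84 hosts, 126 usable); 192.168.191.128/26 (32 hosts, 62 usable); 192.168.191.192/28 (9 hosts, 14 usable)


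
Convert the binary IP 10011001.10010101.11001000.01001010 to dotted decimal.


10011001 = 153
10010101 = 149
11001000 = 200
01001010 = 74
IP: 153.149.200.74


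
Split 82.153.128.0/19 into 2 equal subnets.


New prefix = 19 + 1 = 20
Each subnet has 4096 addresses
  82.153.128.0/20
  82.153.144.0/20
Subnets: 82.153.128.0/20, 82.153.144.0/20


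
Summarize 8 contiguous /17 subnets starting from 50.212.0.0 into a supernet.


Original prefix: /17
Number of subnets: 8 = 2^3
New prefix = 17 - 3 = 14
Supernet: 50.212.0.0/14


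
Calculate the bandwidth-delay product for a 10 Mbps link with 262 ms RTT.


BDP = bandwidth * RTT
= 10 Mbps * 262 ms
= 10 * 1e6 * 262 / 1000 bits
= 2620000 bits
= 327500 bytes
= 319.8242 KB
BDP = 2620000 bits (327500 bytes)


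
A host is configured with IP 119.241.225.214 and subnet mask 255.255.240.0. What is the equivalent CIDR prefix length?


Binary: 11111111.11111111.11110000.00000000
Count leading 1s
Prefix: /20


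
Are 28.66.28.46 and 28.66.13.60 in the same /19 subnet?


Mask: 255.255.224.0
28.66.28.46 AND mask = 28.66.0.0
28.66.13.60 AND mask = 28.66.0.0
Yes, same subnet (28.66.0.0)


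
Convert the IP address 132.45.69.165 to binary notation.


132 = 10000100
45 = 00101101
69 = 01000101
165 = 10100101
Binary: 10000100.00101101.01000101.10100101


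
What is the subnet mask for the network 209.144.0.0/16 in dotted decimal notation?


/16 means 16 network bits, 16 host bits
Binary: 11111111111111110000000000000000
Mask: 255.255.0.0


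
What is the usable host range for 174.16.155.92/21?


Network: 174.16.152.0
Broadcast: 174.16.159.255
First usable = network + 1
Last usable = broadcast - 1
Range: 174.16.152.1 to 174.16.159.254


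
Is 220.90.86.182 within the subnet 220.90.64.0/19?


Subnet network: 220.90.64.0
Test IP AND mask: 220.90.64.0
Yes, 220.90.86.182 is in 220.90.64.0/19


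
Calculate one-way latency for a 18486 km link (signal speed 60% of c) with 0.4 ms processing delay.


Speed = 0.6 * 3e5 km/s = 180000 km/s
Propagation delay = 18486 / 180000 = 0.1027 s = 102.7 ms
Processing delay = 0.4 ms
Total one-way latency = 103.1 ms


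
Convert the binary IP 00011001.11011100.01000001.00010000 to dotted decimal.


00011001 = 25
11011100 = 220
01000001 = 65
00010000 = 16
IP: 25.220.65.16


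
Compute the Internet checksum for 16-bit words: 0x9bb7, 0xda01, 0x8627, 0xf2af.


Sum all words (with carry folding):
+ 0x9bb7 = 0x9bb7
+ 0xda01 = 0x75b9
+ 0x8627 = 0xfbe0
+ 0xf2af = 0xee90
One's complement: ~0xee90
Checksum = 0x116f


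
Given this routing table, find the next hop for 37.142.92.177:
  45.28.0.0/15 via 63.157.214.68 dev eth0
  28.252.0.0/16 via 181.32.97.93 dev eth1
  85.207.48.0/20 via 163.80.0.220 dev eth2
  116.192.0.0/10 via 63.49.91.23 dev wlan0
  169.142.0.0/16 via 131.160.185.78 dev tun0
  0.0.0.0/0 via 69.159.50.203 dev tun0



Longest prefix match for 37.142.92.177:
  /15 45.28.0.0: no
  /16 28.252.0.0: no
  /20 85.207.48.0: no
  /10 116.192.0.0: no
  /16 169.142.0.0: no
  /0 0.0.0.0: MATCH
Selected: next-hop 69.159.50.203 via tun0 (matched /0)


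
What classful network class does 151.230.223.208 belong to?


First octet: 151
Binary: 10010111
10xxxxxx -> Class B (128-191)
Class B, default mask 255.255.0.0 (/16)


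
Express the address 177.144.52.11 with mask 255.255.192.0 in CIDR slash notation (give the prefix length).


Binary: 11111111.11111111.11000000.00000000
Count leading 1s
Prefix: /18


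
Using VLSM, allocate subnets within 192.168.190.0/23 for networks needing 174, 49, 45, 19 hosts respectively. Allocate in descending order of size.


174 hosts -> /24 (254 usable): 192.168.190.0/24
49 hosts -> /26 (62 usable): 192.168.191.0/26
45 hosts -> /26 (62 usable): 192.168.191.64/26
19 hosts -> /27 (30 usable): 192.168.191.128/27
Allocation: 192.168.190.0/24 (174 hosts, 254 usable); 192.168.191.0/26 (49 hosts, 62 usable); 192.168.191.64/26 (45 hosts, 62 usable); 192.168.191.128/27 (19 hosts, 30 usable)


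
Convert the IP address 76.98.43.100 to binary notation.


76 = 01001100
98 = 01100010
43 = 00101011
100 = 01100100
Binary: 01001100.01100010.00101011.01100100


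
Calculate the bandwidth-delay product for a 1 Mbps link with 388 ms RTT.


BDP = bandwidth * RTT
= 1 Mbps * 388 ms
= 1 * 1e6 * 388 / 1000 bits
= 388000 bits
= 48500 bytes
= 47.3633 KB
BDP = 388000 bits (48500 bytes)


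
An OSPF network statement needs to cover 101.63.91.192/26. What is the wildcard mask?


Subnet mask: 255.255.255.192
Wildcard = 255.255.255.255 - subnet mask
255 - 255 = 0
255 - 255 = 0
255 - 255 = 0
255 - 192 = 63
Wildcard: 0.0.0.63


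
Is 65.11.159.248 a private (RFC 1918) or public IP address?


RFC 1918 private ranges:
  10.0.0.0/8 (10.0.0.0 - 10.255.255.255)
  172.16.0.0/12 (172.16.0.0 - 172.31.255.255)
  192.168.0.0/16 (192.168.0.0 - 192.168.255.255)
Public (not in any RFC 1918 range)


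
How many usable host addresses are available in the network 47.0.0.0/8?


Host bits = 32 - 8 = 24
Total addresses = 2^24 = 16777216
Usable = total - 2 (network and broadcast)
Usable hosts: 16777214


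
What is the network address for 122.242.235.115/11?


IP:   01111010.11110010.11101011.01110011
Mask: 11111111.11100000.00000000.00000000
AND operation:
Net:  01111010.11100000.00000000.00000000
Network: 122.224.0.0/11


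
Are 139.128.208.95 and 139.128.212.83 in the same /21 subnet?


Mask: 255.255.248.0
139.128.208.95 AND mask = 139.128.208.0
139.128.212.83 AND mask = 139.128.208.0
Yes, same subnet (139.128.208.0)


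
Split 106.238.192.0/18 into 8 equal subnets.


New prefix = 18 + 3 = 21
Each subnet has 2048 addresses
  106.238.192.0/21
  106.238.200.0/21
  106.238.208.0/21
  106.238.216.0/21
  106.238.224.0/21
  106.238.232.0/21
  106.238.240.0/21
  106.238.248.0/21
Subnets: 106.238.192.0/21, 106.238.200.0/21, 106.238.208.0/21, 106.238.216.0/21, 106.238.224.0/21, 106.238.232.0/21, 106.238.240.0/21, 106.238.248.0/21


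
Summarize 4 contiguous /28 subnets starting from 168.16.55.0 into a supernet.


Original prefix: /28
Number of subnets: 4 = 2^2
New prefix = 28 - 2 = 26
Supernet: 168.16.55.0/26


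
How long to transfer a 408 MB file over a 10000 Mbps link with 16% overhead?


Effective throughput = 10000 * (1 - 16/100) = 8400 Mbps
File size in Mb = 408 * 8 = 3264 Mb
Time = 3264 / 8400
Time = 0.3886 seconds


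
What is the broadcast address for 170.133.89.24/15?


Network: 170.132.0.0/15
Host bits = 17
Set all host bits to 1:
Broadcast: 170.133.255.255


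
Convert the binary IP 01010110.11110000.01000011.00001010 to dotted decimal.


01010110 = 86
11110000 = 240
01000011 = 67
00001010 = 10
IP: 86.240.67.10


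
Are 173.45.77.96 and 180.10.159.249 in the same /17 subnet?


Mask: 255.255.128.0
173.45.77.96 AND mask = 173.45.0.0
180.10.159.249 AND mask = 180.10.128.0
No, different subnets (173.45.0.0 vs 180.10.128.0)


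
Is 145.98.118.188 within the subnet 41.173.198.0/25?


Subnet network: 41.173.198.0
Test IP AND mask: 145.98.118.128
No, 145.98.118.188 is not in 41.173.198.0/25


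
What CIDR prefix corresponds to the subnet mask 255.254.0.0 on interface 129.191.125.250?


Binary: 11111111.11111110.00000000.00000000
Count leading 1s
Prefix: /15


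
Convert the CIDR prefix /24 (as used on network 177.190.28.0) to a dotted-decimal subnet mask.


/24 means 24 network bits, 8 host bits
Binary: 11111111111111111111111100000000
Mask: 255.255.255.0


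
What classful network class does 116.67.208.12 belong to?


First octet: 116
Binary: 01110100
0xxxxxxx -> Class A (1-126)
Class A, default mask 255.0.0.0 (/8)


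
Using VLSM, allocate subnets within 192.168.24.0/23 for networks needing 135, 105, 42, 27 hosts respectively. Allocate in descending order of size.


135 hosts -> /24 (254 usable): 192.168.24.0/24
105 hosts -> /25 (126 usable): 192.168.25.0/25
42 hosts -> /26 (62 usable): 192.168.25.128/26
27 hosts -> /27 (30 usable): 192.168.25.192/27
Allocation: 192.168.24.0/24 (135 hosts, 254 usable); 192.168.25.0/25 (105 hosts, 126 usable); 192.168.25.128/26 (42 hosts, 62 usable); 192.168.25.192/27 (27 hosts, 30 usable)


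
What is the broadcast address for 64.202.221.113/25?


Network: 64.202.221.0/25
Host bits = 7
Set all host bits to 1:
Broadcast: 64.202.221.127


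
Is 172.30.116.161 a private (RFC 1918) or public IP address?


RFC 1918 private ranges:
  10.0.0.0/8 (10.0.0.0 - 10.255.255.255)
  172.16.0.0/12 (172.16.0.0 - 172.31.255.255)
  192.168.0.0/16 (192.168.0.0 - 192.168.255.255)
Private (in 172.16.0.0/12)


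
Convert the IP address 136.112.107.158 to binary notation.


136 = 10001000
112 = 01110000
107 = 01101011
158 = 10011110
Binary: 10001000.01110000.01101011.10011110


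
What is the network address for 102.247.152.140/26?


IP:   01100110.11110111.10011000.10001100
Mask: 11111111.11111111.11111111.11000000
AND operation:
Net:  01100110.11110111.10011000.10000000
Network: 102.247.152.128/26


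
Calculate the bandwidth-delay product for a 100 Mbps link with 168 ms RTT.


BDP = bandwidth * RTT
= 100 Mbps * 168 ms
= 100 * 1e6 * 168 / 1000 bits
= 16800000 bits
= 2100000 bytes
= 2050.7812 KB
BDP = 16800000 bits (2100000 bytes)


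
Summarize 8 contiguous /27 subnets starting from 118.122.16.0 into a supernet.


Original prefix: /27
Number of subnets: 8 = 2^3
New prefix = 27 - 3 = 24
Supernet: 118.122.16.0/24


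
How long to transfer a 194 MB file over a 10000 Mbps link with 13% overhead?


Effective throughput = 10000 * (1 - 13/100) = 8700 Mbps
File size in Mb = 194 * 8 = 1552 Mb
Time = 1552 / 8700
Time = 0.1784 seconds


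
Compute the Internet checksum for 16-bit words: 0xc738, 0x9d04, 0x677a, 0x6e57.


Sum all words (with carry folding):
+ 0xc738 = 0xc738
+ 0x9d04 = 0x643d
+ 0x677a = 0xcbb7
+ 0x6e57 = 0x3a0f
One's complement: ~0x3a0f
Checksum = 0xc5f0


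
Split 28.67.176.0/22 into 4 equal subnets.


New prefix = 22 + 2 = 24
Each subnet has 256 addresses
  28.67.176.0/24
  28.67.177.0/24
  28.67.178.0/24
  28.67.179.0/24
Subnets: 28.67.176.0/24, 28.67.177.0/24, 28.67.178.0/24, 28.67.179.0/24


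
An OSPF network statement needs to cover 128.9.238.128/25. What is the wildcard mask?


Subnet mask: 255.255.255.128
Wildcard = 255.255.255.255 - subnet mask
255 - 255 = 0
255 - 255 = 0
255 - 255 = 0
255 - 128 = 127
Wildcard: 0.0.0.127


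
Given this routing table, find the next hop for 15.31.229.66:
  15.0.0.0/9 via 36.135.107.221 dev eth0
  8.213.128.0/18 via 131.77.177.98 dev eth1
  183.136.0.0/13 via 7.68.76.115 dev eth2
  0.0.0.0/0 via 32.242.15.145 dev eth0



Longest prefix match for 15.31.229.66:
  /9 15.0.0.0: MATCH
  /18 8.213.128.0: no
  /13 183.136.0.0: no
  /0 0.0.0.0: MATCH
Selected: next-hop 36.135.107.221 via eth0 (matched /9)


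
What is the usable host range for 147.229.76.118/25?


Network: 147.229.76.0
Broadcast: 147.229.76.127
First usable = network + 1
Last usable = broadcast - 1
Range: 147.229.76.1 to 147.229.76.126


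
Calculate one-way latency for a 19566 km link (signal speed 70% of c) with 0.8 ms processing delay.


Speed = 0.7 * 3e5 km/s = 210000 km/s
Propagation delay = 19566 / 210000 = 0.0932 s = 93.1714 ms
Processing delay = 0.8 ms
Total one-way latency = 93.9714 ms


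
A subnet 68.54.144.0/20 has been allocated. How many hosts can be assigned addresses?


Host bits = 32 - 20 = 12
Total addresses = 2^12 = 4096
Usable = total - 2 (network and broadcast)
Usable hosts: 4094


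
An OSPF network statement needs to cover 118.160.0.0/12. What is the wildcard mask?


Subnet mask: 255.240.0.0
Wildcard = 255.255.255.255 - subnet mask
255 - 255 = 0
255 - 240 = 15
255 - 0 = 255
255 - 0 = 255
Wildcard: 0.15.255.255


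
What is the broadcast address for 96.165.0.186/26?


Network: 96.165.0.128/26
Host bits = 6
Set all host bits to 1:
Broadcast: 96.165.0.191


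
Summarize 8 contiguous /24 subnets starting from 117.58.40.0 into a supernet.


Original prefix: /24
Number of subnets: 8 = 2^3
New prefix = 24 - 3 = 21
Supernet: 117.58.40.0/21


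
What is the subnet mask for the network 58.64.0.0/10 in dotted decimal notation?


/10 means 10 network bits, 22 host bits
Binary: 11111111110000000000000000000000
Mask: 255.192.0.0


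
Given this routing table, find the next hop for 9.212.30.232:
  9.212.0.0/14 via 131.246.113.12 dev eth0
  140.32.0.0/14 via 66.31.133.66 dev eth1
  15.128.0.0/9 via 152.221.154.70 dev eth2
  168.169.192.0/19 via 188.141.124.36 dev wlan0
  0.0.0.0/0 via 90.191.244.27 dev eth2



Longest prefix match for 9.212.30.232:
  /14 9.212.0.0: MATCH
  /14 140.32.0.0: no
  /9 15.128.0.0: no
  /19 168.169.192.0: no
  /0 0.0.0.0: MATCH
Selected: next-hop 131.246.113.12 via eth0 (matched /14)


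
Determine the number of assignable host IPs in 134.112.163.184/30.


Host bits = 32 - 30 = 2
Total addresses = 2^2 = 4
Usable = total - 2 (network and broadcast)
Usable hosts: 2


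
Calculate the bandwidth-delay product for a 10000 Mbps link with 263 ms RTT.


BDP = bandwidth * RTT
= 10000 Mbps * 263 ms
= 10000 * 1e6 * 263 / 1000 bits
= 2630000000 bits
= 328750000 bytes
= 321044.9219 KB
BDP = 2630000000 bits (328750000 bytes)


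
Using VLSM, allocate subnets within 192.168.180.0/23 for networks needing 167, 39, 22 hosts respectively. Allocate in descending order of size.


167 hosts -> /24 (254 usable): 192.168.180.0/24
39 hosts -> /26 (62 usable): 192.168.181.0/26
22 hosts -> /27 (30 usable): 192.168.181.64/27
Allocation: 192.168.180.0/24 (167 hosts, 254 usable); 192.168.181.0/26 (39 hosts, 62 usable); 192.168.181.64/27 (22 hosts, 30 usable)


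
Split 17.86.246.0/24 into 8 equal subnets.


New prefix = 24 + 3 = 27
Each subnet has 32 addresses
  17.86.246.0/27
  17.86.246.32/27
  17.86.246.64/27
  17.86.246.96/27
  17.86.246.128/27
  17.86.246.160/27
  17.86.246.192/27
  17.86.246.224/27
Subnets: 17.86.246.0/27, 17.86.246.32/27, 17.86.246.64/27, 17.86.246.96/27, 17.86.246.128/27, 17.86.246.160/27, 17.86.246.192/27, 17.86.246.224/27


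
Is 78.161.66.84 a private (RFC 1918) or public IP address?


RFC 1918 private ranges:
  10.0.0.0/8 (10.0.0.0 - 10.255.255.255)
  172.16.0.0/12 (172.16.0.0 - 172.31.255.255)
  192.168.0.0/16 (192.168.0.0 - 192.168.255.255)
Public (not in any RFC 1918 range)


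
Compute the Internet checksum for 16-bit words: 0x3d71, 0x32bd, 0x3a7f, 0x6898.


Sum all words (with carry folding):
+ 0x3d71 = 0x3d71
+ 0x32bd = 0x702e
+ 0x3a7f = 0xaaad
+ 0x6898 = 0x1346
One's complement: ~0x1346
Checksum = 0xecb9


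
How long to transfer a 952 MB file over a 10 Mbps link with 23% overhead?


Effective throughput = 10 * (1 - 23/100) = 7.7 Mbps
File size in Mb = 952 * 8 = 7616 Mb
Time = 7616 / 7.7
Time = 989.0909 seconds


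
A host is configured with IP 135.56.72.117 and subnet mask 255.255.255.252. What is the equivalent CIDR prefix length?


Binary: 11111111.11111111.11111111.11111100
Count leading 1s
Prefix: /30


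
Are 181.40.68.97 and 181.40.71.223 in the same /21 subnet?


Mask: 255.255.248.0
181.40.68.97 AND mask = 181.40.64.0
181.40.71.223 AND mask = 181.40.64.0
Yes, same subnet (181.40.64.0)


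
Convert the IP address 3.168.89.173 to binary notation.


3 = 00000011
168 = 10101000
89 = 01011001
173 = 10101101
Binary: 00000011.10101000.01011001.10101101


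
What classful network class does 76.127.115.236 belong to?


First octet: 76
Binary: 01001100
0xxxxxxx -> Class A (1-126)
Class A, default mask 255.0.0.0 (/8)


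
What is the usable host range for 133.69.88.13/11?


Network: 133.64.0.0
Broadcast: 133.95.255.255
First usable = network + 1
Last usable = broadcast - 1
Range: 133.64.0.1 to 133.95.255.254


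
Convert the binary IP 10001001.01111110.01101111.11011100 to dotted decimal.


10001001 = 137
01111110 = 126
01101111 = 111
11011100 = 220
IP: 137.126.111.220


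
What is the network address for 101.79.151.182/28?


IP:   01100101.01001111.10010111.10110110
Mask: 11111111.11111111.11111111.11110000
AND operation:
Net:  01100101.01001111.10010111.10110000
Network: 101.79.151.176/28


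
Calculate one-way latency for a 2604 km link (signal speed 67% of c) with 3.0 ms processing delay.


Speed = 0.67 * 3e5 km/s = 201000 km/s
Propagation delay = 2604 / 201000 = 0.013 s = 12.9552 ms
Processing delay = 3.0 ms
Total one-way latency = 15.9552 ms


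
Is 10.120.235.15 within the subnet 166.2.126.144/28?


Subnet network: 166.2.126.144
Test IP AND mask: 10.120.235.0
No, 10.120.235.15 is not in 166.2.126.144/28


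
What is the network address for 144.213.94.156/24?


IP:   10010000.11010101.01011110.10011100
Mask: 11111111.11111111.11111111.00000000
AND operation:
Net:  10010000.11010101.01011110.00000000
Network: 144.213.94.0/24


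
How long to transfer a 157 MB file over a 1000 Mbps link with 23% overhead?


Effective throughput = 1000 * (1 - 23/100) = 770 Mbps
File size in Mb = 157 * 8 = 1256 Mb
Time = 1256 / 770
Time = 1.6312 seconds


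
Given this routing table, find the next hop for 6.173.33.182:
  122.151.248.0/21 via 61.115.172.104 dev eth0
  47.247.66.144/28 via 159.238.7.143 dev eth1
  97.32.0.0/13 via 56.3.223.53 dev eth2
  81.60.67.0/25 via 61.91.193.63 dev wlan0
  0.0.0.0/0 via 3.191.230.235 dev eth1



Longest prefix match for 6.173.33.182:
  /21 122.151.248.0: no
  /28 47.247.66.144: no
  /13 97.32.0.0: no
  /25 81.60.67.0: no
  /0 0.0.0.0: MATCH
Selected: next-hop 3.191.230.235 via eth1 (matched /0)


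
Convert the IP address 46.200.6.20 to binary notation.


46 = 00101110
200 = 11001000
6 = 00000110
20 = 00010100
Binary: 00101110.11001000.00000110.00010100


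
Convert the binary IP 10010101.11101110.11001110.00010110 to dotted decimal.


10010101 = 149
11101110 = 238
11001110 = 206
00010110 = 22
IP: 149.238.206.22


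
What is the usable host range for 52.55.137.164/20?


Network: 52.55.128.0
Broadcast: 52.55.143.255
First usable = network + 1
Last usable = broadcast - 1
Range: 52.55.128.1 to 52.55.143.254


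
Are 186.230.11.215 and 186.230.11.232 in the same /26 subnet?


Mask: 255.255.255.192
186.230.11.215 AND mask = 186.230.11.192
186.230.11.232 AND mask = 186.230.11.192
Yes, same subnet (186.230.11.192)


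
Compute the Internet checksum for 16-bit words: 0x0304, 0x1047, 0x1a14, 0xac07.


Sum all words (with carry folding):
+ 0x0304 = 0x0304
+ 0x1047 = 0x134b
+ 0x1a14 = 0x2d5f
+ 0xac07 = 0xd966
One's complement: ~0xd966
Checksum = 0x2699


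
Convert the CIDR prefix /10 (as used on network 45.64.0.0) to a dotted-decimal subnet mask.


/10 means 10 network bits, 22 host bits
Binary: 11111111110000000000000000000000
Mask: 255.192.0.0


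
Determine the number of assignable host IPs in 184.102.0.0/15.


Host bits = 32 - 15 = 17
Total addresses = 2^17 = 131072
Usable = total - 2 (network and broadcast)
Usable hosts: 131070


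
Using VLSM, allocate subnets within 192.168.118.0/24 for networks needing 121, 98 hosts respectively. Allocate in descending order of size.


121 hosts -> /25 (126 usable): 192.168.118.0/25
98 hosts -> /25 (126 usable): 192.168.118.128/25
Allocation: 192.168.118.0/25 (121 hosts, 126 usable); 192.168.118.128/25 (98 hosts, 126 usable)


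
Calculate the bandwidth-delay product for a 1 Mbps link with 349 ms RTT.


BDP = bandwidth * RTT
= 1 Mbps * 349 ms
= 1 * 1e6 * 349 / 1000 bits
= 349000 bits
= 43625 bytes
= 42.6025 KB
BDP = 349000 bits (43625 bytes)


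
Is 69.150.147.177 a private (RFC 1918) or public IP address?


RFC 1918 private ranges:
  10.0.0.0/8 (10.0.0.0 - 10.255.255.255)
  172.16.0.0/12 (172.16.0.0 - 172.31.255.255)
  192.168.0.0/16 (192.168.0.0 - 192.168.255.255)
Public (not in any RFC 1918 range)


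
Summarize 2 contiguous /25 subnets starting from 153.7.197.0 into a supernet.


Original prefix: /25
Number of subnets: 2 = 2^1
New prefix = 25 - 1 = 24
Supernet: 153.7.197.0/24


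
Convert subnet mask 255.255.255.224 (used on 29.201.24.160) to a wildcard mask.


Subnet mask: 255.255.255.224
Wildcard = 255.255.255.255 - subnet mask
255 - 255 = 0
255 - 255 = 0
255 - 255 = 0
255 - 224 = 31
Wildcard: 0.0.0.31


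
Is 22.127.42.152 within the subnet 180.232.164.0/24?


Subnet network: 180.232.164.0
Test IP AND mask: 22.127.42.0
No, 22.127.42.152 is not in 180.232.164.0/24


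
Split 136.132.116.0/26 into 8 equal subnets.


New prefix = 26 + 3 = 29
Each subnet has 8 addresses
  136.132.116.0/29
  136.132.116.8/29
  136.132.116.16/29
  136.132.116.24/29
  136.132.116.32/29
  136.132.116.40/29
  136.132.116.48/29
  136.132.116.56/29
Subnets: 136.132.116.0/29, 136.132.116.8/29, 136.132.116.16/29, 136.132.116.24/29, 136.132.116.32/29, 136.132.116.40/29, 136.132.116.48/29, 136.132.116.56/29


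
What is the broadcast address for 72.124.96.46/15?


Network: 72.124.0.0/15
Host bits = 17
Set all host bits to 1:
Broadcast: 72.125.255.255


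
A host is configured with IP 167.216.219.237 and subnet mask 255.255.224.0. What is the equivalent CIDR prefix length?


Binary: 11111111.11111111.11100000.00000000
Count leading 1s
Prefix: /19


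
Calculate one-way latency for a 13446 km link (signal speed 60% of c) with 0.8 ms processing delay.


Speed = 0.6 * 3e5 km/s = 180000 km/s
Propagation delay = 13446 / 180000 = 0.0747 s = 74.7 ms
Processing delay = 0.8 ms
Total one-way latency = 75.5 ms


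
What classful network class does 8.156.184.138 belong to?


First octet: 8
Binary: 00001000
0xxxxxxx -> Class A (1-126)
Class A, default mask 255.0.0.0 (/8)


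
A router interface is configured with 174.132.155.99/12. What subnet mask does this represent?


/12 means 12 network bits, 20 host bits
Binary: 11111111111100000000000000000000
Mask: 255.240.0.0


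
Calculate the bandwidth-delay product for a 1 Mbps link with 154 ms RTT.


BDP = bandwidth * RTT
= 1 Mbps * 154 ms
= 1 * 1e6 * 154 / 1000 bits
= 154000 bits
= 19250 bytes
= 18.7988 KB
BDP = 154000 bits (19250 bytes)


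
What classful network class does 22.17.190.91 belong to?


First octet: 22
Binary: 00010110
0xxxxxxx -> Class A (1-126)
Class A, default mask 255.0.0.0 (/8)


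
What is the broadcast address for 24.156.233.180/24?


Network: 24.156.233.0/24
Host bits = 8
Set all host bits to 1:
Broadcast: 24.156.233.255


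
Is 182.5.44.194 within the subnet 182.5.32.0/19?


Subnet network: 182.5.32.0
Test IP AND mask: 182.5.32.0
Yes, 182.5.44.194 is in 182.5.32.0/19


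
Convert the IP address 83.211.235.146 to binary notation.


83 = 01010011
211 = 11010011
235 = 11101011
146 = 10010010
Binary: 01010011.11010011.11101011.10010010


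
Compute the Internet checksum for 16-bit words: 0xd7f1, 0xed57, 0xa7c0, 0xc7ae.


Sum all words (with carry folding):
+ 0xd7f1 = 0xd7f1
+ 0xed57 = 0xc549
+ 0xa7c0 = 0x6d0a
+ 0xc7ae = 0x34b9
One's complement: ~0x34b9
Checksum = 0xcb46


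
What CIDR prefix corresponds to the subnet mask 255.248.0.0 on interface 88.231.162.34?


Binary: 11111111.11111000.00000000.00000000
Count leading 1s
Prefix: /13


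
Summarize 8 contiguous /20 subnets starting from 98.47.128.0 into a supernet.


Original prefix: /20
Number of subnets: 8 = 2^3
New prefix = 20 - 3 = 17
Supernet: 98.47.128.0/17


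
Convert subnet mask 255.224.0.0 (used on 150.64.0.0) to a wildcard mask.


Subnet mask: 255.224.0.0
Wildcard = 255.255.255.255 - subnet mask
255 - 255 = 0
255 - 224 = 31
255 - 0 = 255
255 - 0 = 255
Wildcard: 0.31.255.255


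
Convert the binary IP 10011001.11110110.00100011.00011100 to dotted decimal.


10011001 = 153
11110110 = 246
00100011 = 35
00011100 = 28
IP: 153.246.35.28


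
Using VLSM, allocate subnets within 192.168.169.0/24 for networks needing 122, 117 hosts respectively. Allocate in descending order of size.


122 hosts -> /25 (126 usable): 192.168.169.0/25
117 hosts -> /25 (126 usable): 192.168.169.128/25
Allocation: 192.168.169.0/25 (122 hosts, 126 usable); 192.168.169.128/25 (117 hosts, 126 usable)


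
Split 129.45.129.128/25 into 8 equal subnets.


New prefix = 25 + 3 = 28
Each subnet has 16 addresses
  129.45.129.128/28
  129.45.129.144/28
  129.45.129.160/28
  129.45.129.176/28
  129.45.129.192/28
  129.45.129.208/28
  129.45.129.224/28
  129.45.129.240/28
Subnets: 129.45.129.128/28, 129.45.129.144/28, 129.45.129.160/28, 129.45.129.176/28, 129.45.129.192/28, 129.45.129.208/28, 129.45.129.224/28, 129.45.129.240/28


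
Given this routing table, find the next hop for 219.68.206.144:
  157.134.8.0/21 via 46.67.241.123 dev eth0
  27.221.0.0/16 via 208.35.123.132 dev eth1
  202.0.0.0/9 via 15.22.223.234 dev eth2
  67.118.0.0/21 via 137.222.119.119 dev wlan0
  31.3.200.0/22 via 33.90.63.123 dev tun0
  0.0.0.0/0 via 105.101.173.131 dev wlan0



Longest prefix match for 219.68.206.144:
  /21 157.134.8.0: no
  /16 27.221.0.0: no
  /9 202.0.0.0: no
  /21 67.118.0.0: no
  /22 31.3.200.0: no
  /0 0.0.0.0: MATCH
Selected: next-hop 105.101.173.131 via wlan0 (matched /0)


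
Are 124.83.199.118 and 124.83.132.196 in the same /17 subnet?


Mask: 255.255.128.0
124.83.199.118 AND mask = 124.83.128.0
124.83.132.196 AND mask = 124.83.128.0
Yes, same subnet (124.83.128.0)


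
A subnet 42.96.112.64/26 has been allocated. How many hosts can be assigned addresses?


Host bits = 32 - 26 = 6
Total addresses = 2^6 = 64
Usable = total - 2 (network and broadcast)
Usable hosts: 62


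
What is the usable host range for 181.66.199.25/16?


Network: 181.66.0.0
Broadcast: 181.66.255.255
First usable = network + 1
Last usable = broadcast - 1
Range: 181.66.0.1 to 181.66.255.254


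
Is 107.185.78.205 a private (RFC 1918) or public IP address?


RFC 1918 private ranges:
  10.0.0.0/8 (10.0.0.0 - 10.255.255.255)
  172.16.0.0/12 (172.16.0.0 - 172.31.255.255)
  192.168.0.0/16 (192.168.0.0 - 192.168.255.255)
Public (not in any RFC 1918 range)


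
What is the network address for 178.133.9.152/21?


IP:   10110010.10000101.00001001.10011000
Mask: 11111111.11111111.11111000.00000000
AND operation:
Net:  10110010.10000101.00001000.00000000
Network: 178.133.8.0/21


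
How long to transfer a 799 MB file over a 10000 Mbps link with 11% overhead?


Effective throughput = 10000 * (1 - 11/100) = 8900 Mbps
File size in Mb = 799 * 8 = 6392 Mb
Time = 6392 / 8900
Time = 0.7182 seconds


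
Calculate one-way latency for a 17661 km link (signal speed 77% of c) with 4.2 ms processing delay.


Speed = 0.77 * 3e5 km/s = 231000 km/s
Propagation delay = 17661 / 231000 = 0.0765 s = 76.4545 ms
Processing delay = 4.2 ms
Total one-way latency = 80.6545 ms


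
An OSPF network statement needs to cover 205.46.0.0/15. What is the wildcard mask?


Subnet mask: 255.254.0.0
Wildcard = 255.255.255.255 - subnet mask
255 - 255 = 0
255 - 254 = 1
255 - 0 = 255
255 - 0 = 255
Wildcard: 0.1.255.255


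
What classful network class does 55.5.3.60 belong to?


First octet: 55
Binary: 00110111
0xxxxxxx -> Class A (1-126)
Class A, default mask 255.0.0.0 (/8)


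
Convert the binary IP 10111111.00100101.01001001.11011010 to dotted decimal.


10111111 = 191
00100101 = 37
01001001 = 73
11011010 = 218
IP: 191.37.73.218


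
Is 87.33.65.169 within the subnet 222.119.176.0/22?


Subnet network: 222.119.176.0
Test IP AND mask: 87.33.64.0
No, 87.33.65.169 is not in 222.119.176.0/22


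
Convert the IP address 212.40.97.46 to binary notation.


212 = 11010100
40 = 00101000
97 = 01100001
46 = 00101110
Binary: 11010100.00101000.01100001.00101110


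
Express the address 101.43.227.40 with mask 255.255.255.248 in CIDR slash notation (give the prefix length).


Binary: 11111111.11111111.11111111.11111000
Count leading 1s
Prefix: /29


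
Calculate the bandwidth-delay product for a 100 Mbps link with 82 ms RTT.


BDP = bandwidth * RTT
= 100 Mbps * 82 ms
= 100 * 1e6 * 82 / 1000 bits
= 8200000 bits
= 1025000 bytes
= 1000.9766 KB
BDP = 8200000 bits (1025000 bytes)


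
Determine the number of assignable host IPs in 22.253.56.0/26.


Host bits = 32 - 26 = 6
Total addresses = 2^6 = 64
Usable = total - 2 (network and broadcast)
Usable hosts: 62


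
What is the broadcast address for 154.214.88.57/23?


Network: 154.214.88.0/23
Host bits = 9
Set all host bits to 1:
Broadcast: 154.214.89.255


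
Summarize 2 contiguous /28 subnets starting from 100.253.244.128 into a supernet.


Original prefix: /28
Number of subnets: 2 = 2^1
New prefix = 28 - 1 = 27
Supernet: 100.253.244.128/27


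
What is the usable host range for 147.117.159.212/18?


Network: 147.117.128.0
Broadcast: 147.117.191.255
First usable = network + 1
Last usable = broadcast - 1
Range: 147.117.128.1 to 147.117.191.254


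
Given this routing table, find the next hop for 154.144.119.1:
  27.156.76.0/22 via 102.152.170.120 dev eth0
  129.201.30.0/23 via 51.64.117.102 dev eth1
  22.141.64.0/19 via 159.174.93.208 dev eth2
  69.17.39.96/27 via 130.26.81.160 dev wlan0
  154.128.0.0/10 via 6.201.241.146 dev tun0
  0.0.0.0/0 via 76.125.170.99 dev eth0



Longest prefix match for 154.144.119.1:
  /22 27.156.76.0: no
  /23 129.201.30.0: no
  /19 22.141.64.0: no
  /27 69.17.39.96: no
  /10 154.128.0.0: MATCH
  /0 0.0.0.0: MATCH
Selected: next-hop 6.201.241.146 via tun0 (matched /10)


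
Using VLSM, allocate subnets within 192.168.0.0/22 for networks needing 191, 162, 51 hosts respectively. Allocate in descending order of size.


191 hosts -> /24 (254 usable): 192.168.0.0/24
162 hosts -> /24 (254 usable): 192.168.1.0/24
51 hosts -> /26 (62 usable): 192.168.2.0/26
Allocation: 192.168.0.0/24 (191 hosts, 254 usable); 192.168.1.0/24 (162 hosts, 254 usable); 192.168.2.0/26 (51 hosts, 62 usable)


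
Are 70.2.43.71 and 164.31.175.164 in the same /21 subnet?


Mask: 255.255.248.0
70.2.43.71 AND mask = 70.2.40.0
164.31.175.164 AND mask = 164.31.168.0
No, different subnets (70.2.40.0 vs 164.31.168.0)


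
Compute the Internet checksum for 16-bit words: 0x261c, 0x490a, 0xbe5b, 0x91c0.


Sum all words (with carry folding):
+ 0x261c = 0x261c
+ 0x490a = 0x6f26
+ 0xbe5b = 0x2d82
+ 0x91c0 = 0xbf42
One's complement: ~0xbf42
Checksum = 0x40bd


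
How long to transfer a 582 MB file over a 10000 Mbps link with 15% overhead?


Effective throughput = 10000 * (1 - 15/100) = 8500 Mbps
File size in Mb = 582 * 8 = 4656 Mb
Time = 4656 / 8500
Time = 0.5478 seconds


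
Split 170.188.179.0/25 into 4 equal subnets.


New prefix = 25 + 2 = 27
Each subnet has 32 addresses
  170.188.179.0/27
  170.188.179.32/27
  170.188.179.64/27
  170.188.179.96/27
Subnets: 170.188.179.0/27, 170.188.179.32/27, 170.188.179.64/27, 170.188.179.96/27


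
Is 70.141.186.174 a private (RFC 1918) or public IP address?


RFC 1918 private ranges:
  10.0.0.0/8 (10.0.0.0 - 10.255.255.255)
  172.16.0.0/12 (172.16.0.0 - 172.31.255.255)
  192.168.0.0/16 (192.168.0.0 - 192.168.255.255)
Public (not in any RFC 1918 range)


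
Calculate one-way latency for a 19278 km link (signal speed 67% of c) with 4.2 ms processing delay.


Speed = 0.67 * 3e5 km/s = 201000 km/s
Propagation delay = 19278 / 201000 = 0.0959 s = 95.9104 ms
Processing delay = 4.2 ms
Total one-way latency = 100.1104 ms


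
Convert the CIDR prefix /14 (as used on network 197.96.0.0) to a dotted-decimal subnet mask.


/14 means 14 network bits, 18 host bits
Binary: 11111111111111000000000000000000
Mask: 255.252.0.0


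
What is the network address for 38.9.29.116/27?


IP:   00100110.00001001.00011101.01110100
Mask: 11111111.11111111.11111111.11100000
AND operation:
Net:  00100110.00001001.00011101.01100000
Network: 38.9.29.96/27


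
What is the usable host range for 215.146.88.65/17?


Network: 215.146.0.0
Broadcast: 215.146.127.255
First usable = network + 1
Last usable = broadcast - 1
Range: 215.146.0.1 to 215.146.127.254


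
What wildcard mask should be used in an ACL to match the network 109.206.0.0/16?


Subnet mask: 255.255.0.0
Wildcard = 255.255.255.255 - subnet mask
255 - 255 = 0
255 - 255 = 0
255 - 0 = 255
255 - 0 = 255
Wildcard: 0.0.255.255


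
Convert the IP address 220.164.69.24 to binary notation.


220 = 11011100
164 = 10100100
69 = 01000101
24 = 00011000
Binary: 11011100.10100100.01000101.00011000


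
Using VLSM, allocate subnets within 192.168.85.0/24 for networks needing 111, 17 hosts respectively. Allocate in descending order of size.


111 hosts -> /25 (126 usable): 192.168.85.0/25
17 hosts -> /27 (30 usable): 192.168.85.128/27
Allocation: 192.168.85.0/25 (111 hosts, 126 usable); 192.168.85.128/27 (17 hosts, 30 usable)


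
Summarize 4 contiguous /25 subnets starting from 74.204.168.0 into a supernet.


Original prefix: /25
Number of subnets: 4 = 2^2
New prefix = 25 - 2 = 23
Supernet: 74.204.168.0/23


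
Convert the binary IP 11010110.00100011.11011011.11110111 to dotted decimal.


11010110 = 214
00100011 = 35
11011011 = 219
11110111 = 247
IP: 214.35.219.247


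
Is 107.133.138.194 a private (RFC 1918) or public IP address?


RFC 1918 private ranges:
  10.0.0.0/8 (10.0.0.0 - 10.255.255.255)
  172.16.0.0/12 (172.16.0.0 - 172.31.255.255)
  192.168.0.0/16 (192.168.0.0 - 192.168.255.255)
Public (not in any RFC 1918 range)


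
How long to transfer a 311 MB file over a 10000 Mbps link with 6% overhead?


Effective throughput = 10000 * (1 - 6/100) = 9400 Mbps
File size in Mb = 311 * 8 = 2488 Mb
Time = 2488 / 9400
Time = 0.2647 seconds
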